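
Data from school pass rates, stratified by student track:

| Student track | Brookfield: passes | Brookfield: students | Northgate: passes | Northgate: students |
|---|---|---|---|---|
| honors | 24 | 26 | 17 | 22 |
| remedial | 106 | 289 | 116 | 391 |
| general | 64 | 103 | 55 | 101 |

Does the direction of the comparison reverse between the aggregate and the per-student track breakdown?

No

Honors: Brookfield 24/26 = 92.3%, Northgate 17/22 = 77.3% → Brookfield
Remedial: Brookfield 106/289 = 36.7%, Northgate 116/391 = 29.7% → Brookfield
General: Brookfield 64/103 = 62.1%, Northgate 55/101 = 54.5% → Brookfield
Overall: Brookfield 194/418 = 46.4%, Northgate 188/514 = 36.6% → Brookfield
Brookfield wins overall and in every student group — no reversal.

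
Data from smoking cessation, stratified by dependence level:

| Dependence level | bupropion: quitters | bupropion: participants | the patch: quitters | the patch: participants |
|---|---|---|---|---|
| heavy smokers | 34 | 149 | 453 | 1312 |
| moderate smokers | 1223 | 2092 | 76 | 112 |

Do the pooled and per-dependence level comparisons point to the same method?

No

Heavy smokers: bupropion 34/149 = 22.8%, the patch 453/1312 = 34.5% → the patch
Moderate smokers: bupropion 1223/2092 = 58.5%, the patch 76/112 = 67.9% → the patch
Overall: bupropion 1257/2241 = 56.1%, the patch 529/1424 = 37.1% → bupropion
The patch wins each dependence group but bupropion wins overall — the comparison reverses. The patch's participants skew toward heavy smokers, which has a lower base rate.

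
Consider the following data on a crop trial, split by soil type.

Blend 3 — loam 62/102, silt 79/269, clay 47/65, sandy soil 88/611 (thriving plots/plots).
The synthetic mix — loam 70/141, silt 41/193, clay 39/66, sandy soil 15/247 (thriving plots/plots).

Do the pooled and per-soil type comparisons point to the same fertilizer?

Yes

Loam: Blend 3 62/102 = 60.8%, the synthetic mix 70/141 = 49.6% → Blend 3
Silt: Blend 3 79/269 = 29.4%, the synthetic mix 41/193 = 21.2% → Blend 3
Clay: Blend 3 47/65 = 72.3%, the synthetic mix 39/66 = 59.1% → Blend 3
Sandy soil: Blend 3 88/611 = 14.4%, the synthetic mix 15/247 = 6.1% → Blend 3
Overall: Blend 3 276/1047 = 26.4%, the synthetic mix 165/647 = 25.5% → Blend 3
Blend 3 wins overall and in every soil group — no reversal.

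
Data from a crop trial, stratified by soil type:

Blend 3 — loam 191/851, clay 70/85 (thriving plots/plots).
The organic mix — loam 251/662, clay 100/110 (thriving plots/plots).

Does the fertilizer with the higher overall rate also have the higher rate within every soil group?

Loam: Blend 3 191/851 = 22.4%, the organic mix 251/662 = 37.9% → the organic mix
Clay: Blend 3 70/85 = 82.4%, the organic mix 100/110 = 90.9% → the organic mix
Overall: Blend 3 261/936 = 27.9%, the organic mix 351/772 = 45.5% → the organic mix
The organic mix wins overall and in every soil group — no reversal.

Yes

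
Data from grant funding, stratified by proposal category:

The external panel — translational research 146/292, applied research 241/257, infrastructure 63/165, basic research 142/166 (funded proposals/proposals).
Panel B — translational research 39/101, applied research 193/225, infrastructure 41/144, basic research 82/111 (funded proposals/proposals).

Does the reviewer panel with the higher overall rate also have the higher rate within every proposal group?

Yes

Translational research: the external panel 146/292 = 50.0%, Panel B 39/101 = 38.6% → the external panel
Applied research: the external panel 241/257 = 93.8%, Panel B 193/225 = 85.8% → the external panel
Infrastructure: the external panel 63/165 = 38.2%, Panel B 41/144 = 28.5% → the external panel
Basic research: the external panel 142/166 = 85.5%, Panel B 82/111 = 73.9% → the external panel
Overall: the external panel 592/880 = 67.3%, Panel B 355/581 = 61.1% → the external panel
The external panel wins overall and in every proposal group — no reversal.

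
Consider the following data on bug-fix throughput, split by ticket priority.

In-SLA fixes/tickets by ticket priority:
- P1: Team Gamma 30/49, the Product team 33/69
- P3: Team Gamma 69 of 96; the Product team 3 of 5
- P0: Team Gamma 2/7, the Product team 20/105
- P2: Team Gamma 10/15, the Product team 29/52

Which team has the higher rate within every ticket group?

P1: Team Gamma 30/49 = 61.2%, the Product team 33/69 = 47.8% → Team Gamma
P3: Team Gamma 69/96 = 71.9%, the Product team 3/5 = 60.0% → Team Gamma
P0: Team Gamma 2/7 = 28.6%, the Product team 20/105 = 19.0% → Team Gamma
P2: Team Gamma 10/15 = 66.7%, the Product team 29/52 = 55.8% → Team Gamma
Team Gamma has the higher rate in all 4 groups.

Team Gamma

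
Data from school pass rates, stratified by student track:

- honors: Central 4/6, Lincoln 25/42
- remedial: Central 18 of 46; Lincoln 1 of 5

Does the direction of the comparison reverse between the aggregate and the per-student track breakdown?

Yes

Honors: Central 4/6 = 66.7%, Lincoln 25/42 = 59.5% → Central
Remedial: Central 18/46 = 39.1%, Lincoln 1/5 = 20.0% → Central
Overall: Central 22/52 = 42.3%, Lincoln 26/47 = 55.3% → Lincoln
Central wins each student group but Lincoln wins overall — the comparison reverses. Central's students skew toward remedial, which has a lower base rate.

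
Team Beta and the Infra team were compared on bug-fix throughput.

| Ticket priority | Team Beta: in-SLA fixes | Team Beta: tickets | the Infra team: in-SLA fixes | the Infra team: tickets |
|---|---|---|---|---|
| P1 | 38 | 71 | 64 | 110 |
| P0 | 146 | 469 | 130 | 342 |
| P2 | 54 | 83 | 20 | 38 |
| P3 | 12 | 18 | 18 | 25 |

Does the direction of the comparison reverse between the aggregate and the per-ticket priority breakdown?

P1: Team Beta 38/71 = 53.5%, the Infra team 64/110 = 58.2% → the Infra team
P0: Team Beta 146/469 = 31.1%, the Infra team 130/342 = 38.0% → the Infra team
P2: Team Beta 54/83 = 65.1%, the Infra team 20/38 = 52.6% → Team Beta
P3: Team Beta 12/18 = 66.7%, the Infra team 18/25 = 72.0% → the Infra team
Overall: Team Beta 250/641 = 39.0%, the Infra team 232/515 = 45.0% → the Infra team
Neither sweeps: Team Beta wins 1 of 4 groups, the Infra team wins 3. The Infra team wins overall but not every group — no Simpson reversal.

No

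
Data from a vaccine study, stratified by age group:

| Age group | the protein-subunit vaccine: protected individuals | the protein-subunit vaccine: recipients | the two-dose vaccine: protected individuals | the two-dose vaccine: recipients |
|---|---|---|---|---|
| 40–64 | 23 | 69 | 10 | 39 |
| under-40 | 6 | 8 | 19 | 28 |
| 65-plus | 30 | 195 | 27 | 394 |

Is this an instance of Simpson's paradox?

40–64: the protein-subunit vaccine 23/69 = 33.3%, the two-dose vaccine 10/39 = 25.6% → the protein-subunit vaccine
Under-40: the protein-subunit vaccine 6/8 = 75.0%, the two-dose vaccine 19/28 = 67.9% → the protein-subunit vaccine
65-plus: the protein-subunit vaccine 30/195 = 15.4%, the two-dose vaccine 27/394 = 6.9% → the protein-subunit vaccine
Overall: the protein-subunit vaccine 59/272 = 21.7%, the two-dose vaccine 56/461 = 12.1% → the protein-subunit vaccine
The protein-subunit vaccine wins overall and in every age group — no reversal.

No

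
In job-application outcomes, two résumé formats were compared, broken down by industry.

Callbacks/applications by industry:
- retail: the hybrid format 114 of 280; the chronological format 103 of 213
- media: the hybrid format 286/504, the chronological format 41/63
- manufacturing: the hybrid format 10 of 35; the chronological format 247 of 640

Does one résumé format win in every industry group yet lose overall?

Retail: the hybrid format 114/280 = 40.7%, the chronological format 103/213 = 48.4% → the chronological format
Media: the hybrid format 286/504 = 56.7%, the chronological format 41/63 = 65.1% → the chronological format
Manufacturing: the hybrid format 10/35 = 28.6%, the chronological format 247/640 = 38.6% → the chronological format
Overall: the hybrid format 410/819 = 50.1%, the chronological format 391/916 = 42.7% → the hybrid format
The chronological format wins each industry group but the hybrid format wins overall — the comparison reverses. The chronological format's applications skew toward manufacturing, which has a lower base rate.

Yes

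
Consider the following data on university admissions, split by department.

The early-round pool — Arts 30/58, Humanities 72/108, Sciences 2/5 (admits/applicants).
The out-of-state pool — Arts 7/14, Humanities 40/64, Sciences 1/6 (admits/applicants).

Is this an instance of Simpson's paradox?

No

Arts: the early-round pool 30/58 = 51.7%, the out-of-state pool 7/14 = 50.0% → the early-round pool
Humanities: the early-round pool 72/108 = 66.7%, the out-of-state pool 40/64 = 62.5% → the early-round pool
Sciences: the early-round pool 2/5 = 40.0%, the out-of-state pool 1/6 = 16.7% → the early-round pool
Overall: the early-round pool 104/171 = 60.8%, the out-of-state pool 48/84 = 57.1% → the early-round pool
The early-round pool wins overall and in every department group — no reversal.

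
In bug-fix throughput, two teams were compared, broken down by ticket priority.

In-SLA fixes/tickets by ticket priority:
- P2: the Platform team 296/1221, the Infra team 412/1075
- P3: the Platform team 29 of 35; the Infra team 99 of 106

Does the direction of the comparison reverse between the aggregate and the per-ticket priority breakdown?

No

P2: the Platform team 296/1221 = 24.2%, the Infra team 412/1075 = 38.3% → the Infra team
P3: the Platform team 29/35 = 82.9%, the Infra team 99/106 = 93.4% → the Infra team
Overall: the Platform team 325/1256 = 25.9%, the Infra team 511/1181 = 43.3% → the Infra team
The Infra team wins overall and in every ticket group — no reversal.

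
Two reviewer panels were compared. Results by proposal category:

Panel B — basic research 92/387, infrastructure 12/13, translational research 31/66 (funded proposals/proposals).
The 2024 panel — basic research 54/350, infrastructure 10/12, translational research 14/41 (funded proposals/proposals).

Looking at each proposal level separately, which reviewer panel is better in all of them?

Basic research: Panel B 92/387 = 23.8%, the 2024 panel 54/350 = 15.4% → Panel B
Infrastructure: Panel B 12/13 = 92.3%, the 2024 panel 10/12 = 83.3% → Panel B
Translational research: Panel B 31/66 = 47.0%, the 2024 panel 14/41 = 34.1% → Panel B
Panel B has the higher rate in all 3 groups.

Panel B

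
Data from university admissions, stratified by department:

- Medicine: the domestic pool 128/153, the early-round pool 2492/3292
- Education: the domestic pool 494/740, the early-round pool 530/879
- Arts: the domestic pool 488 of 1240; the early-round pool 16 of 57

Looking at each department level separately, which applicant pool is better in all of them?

the domestic pool

Medicine: the domestic pool 128/153 = 83.7%, the early-round pool 2492/3292 = 75.7% → the domestic pool
Education: the domestic pool 494/740 = 66.8%, the early-round pool 530/879 = 60.3% → the domestic pool
Arts: the domestic pool 488/1240 = 39.4%, the early-round pool 16/57 = 28.1% → the domestic pool
The domestic pool has the higher rate in all 3 groups.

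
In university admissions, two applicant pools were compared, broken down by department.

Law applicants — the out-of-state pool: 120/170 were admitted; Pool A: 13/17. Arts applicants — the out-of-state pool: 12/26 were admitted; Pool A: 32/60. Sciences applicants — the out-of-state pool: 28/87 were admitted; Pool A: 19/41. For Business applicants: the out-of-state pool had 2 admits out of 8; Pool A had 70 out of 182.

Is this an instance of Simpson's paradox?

Yes

Law: the out-of-state pool 120/170 = 70.6%, Pool A 13/17 = 76.5% → Pool A
Arts: the out-of-state pool 12/26 = 46.2%, Pool A 32/60 = 53.3% → Pool A
Sciences: the out-of-state pool 28/87 = 32.2%, Pool A 19/41 = 46.3% → Pool A
Business: the out-of-state pool 2/8 = 25.0%, Pool A 70/182 = 38.5% → Pool A
Overall: the out-of-state pool 162/291 = 55.7%, Pool A 134/300 = 44.7% → the out-of-state pool
Pool A wins each department group but the out-of-state pool wins overall — the comparison reverses. Pool A's applicants skew toward Business, which has a lower base rate.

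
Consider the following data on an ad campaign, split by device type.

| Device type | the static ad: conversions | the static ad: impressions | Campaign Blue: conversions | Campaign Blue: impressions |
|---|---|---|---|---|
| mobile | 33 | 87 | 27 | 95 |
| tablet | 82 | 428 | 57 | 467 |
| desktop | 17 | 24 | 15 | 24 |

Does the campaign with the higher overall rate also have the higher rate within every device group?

Mobile: the static ad 33/87 = 37.9%, Campaign Blue 27/95 = 28.4% → the static ad
Tablet: the static ad 82/428 = 19.2%, Campaign Blue 57/467 = 12.2% → the static ad
Desktop: the static ad 17/24 = 70.8%, Campaign Blue 15/24 = 62.5% → the static ad
Overall: the static ad 132/539 = 24.5%, Campaign Blue 99/586 = 16.9% → the static ad
The static ad wins overall and in every device group — no reversal.

Yes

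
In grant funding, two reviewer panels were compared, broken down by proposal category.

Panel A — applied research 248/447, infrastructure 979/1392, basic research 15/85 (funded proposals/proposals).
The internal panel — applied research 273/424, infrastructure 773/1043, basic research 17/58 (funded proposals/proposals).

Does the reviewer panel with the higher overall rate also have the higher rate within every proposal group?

Applied research: Panel A 248/447 = 55.5%, the internal panel 273/424 = 64.4% → the internal panel
Infrastructure: Panel A 979/1392 = 70.3%, the internal panel 773/1043 = 74.1% → the internal panel
Basic research: Panel A 15/85 = 17.6%, the internal panel 17/58 = 29.3% → the internal panel
Overall: Panel A 1242/1924 = 64.6%, the internal panel 1063/1525 = 69.7% → the internal panel
The internal panel wins overall and in every proposal group — no reversal.

Yes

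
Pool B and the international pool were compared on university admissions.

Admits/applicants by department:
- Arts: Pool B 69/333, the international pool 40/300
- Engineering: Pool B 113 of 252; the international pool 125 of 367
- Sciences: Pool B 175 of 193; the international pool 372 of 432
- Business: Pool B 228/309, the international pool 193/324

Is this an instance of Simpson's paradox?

No

Arts: Pool B 69/333 = 20.7%, the international pool 40/300 = 13.3% → Pool B
Engineering: Pool B 113/252 = 44.8%, the international pool 125/367 = 34.1% → Pool B
Sciences: Pool B 175/193 = 90.7%, the international pool 372/432 = 86.1% → Pool B
Business: Pool B 228/309 = 73.8%, the international pool 193/324 = 59.6% → Pool B
Overall: Pool B 585/1087 = 53.8%, the international pool 730/1423 = 51.3% → Pool B
Pool B wins overall and in every department group — no reversal.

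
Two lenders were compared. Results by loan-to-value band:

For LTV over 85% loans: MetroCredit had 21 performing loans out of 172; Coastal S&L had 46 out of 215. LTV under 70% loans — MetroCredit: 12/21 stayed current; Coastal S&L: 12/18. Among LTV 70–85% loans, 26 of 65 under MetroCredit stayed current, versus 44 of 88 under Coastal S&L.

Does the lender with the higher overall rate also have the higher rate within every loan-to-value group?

LTV over 85%: MetroCredit 21/172 = 12.2%, Coastal S&L 46/215 = 21.4% → Coastal S&L
LTV under 70%: MetroCredit 12/21 = 57.1%, Coastal S&L 12/18 = 66.7% → Coastal S&L
LTV 70–85%: MetroCredit 26/65 = 40.0%, Coastal S&L 44/88 = 50.0% → Coastal S&L
Overall: MetroCredit 59/258 = 22.9%, Coastal S&L 102/321 = 31.8% → Coastal S&L
Coastal S&L wins overall and in every loan-to-value group — no reversal.

Yes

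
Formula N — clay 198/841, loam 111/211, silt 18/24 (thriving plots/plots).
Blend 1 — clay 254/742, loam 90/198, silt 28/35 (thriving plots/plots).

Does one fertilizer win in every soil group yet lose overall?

No

Clay: Formula N 198/841 = 23.5%, Blend 1 254/742 = 34.2% → Blend 1
Loam: Formula N 111/211 = 52.6%, Blend 1 90/198 = 45.5% → Formula N
Silt: Formula N 18/24 = 75.0%, Blend 1 28/35 = 80.0% → Blend 1
Overall: Formula N 327/1076 = 30.4%, Blend 1 372/975 = 38.2% → Blend 1
Neither sweeps: Formula N wins 1 of 3 groups, Blend 1 wins 2. Blend 1 wins overall but not every group — no Simpson reversal.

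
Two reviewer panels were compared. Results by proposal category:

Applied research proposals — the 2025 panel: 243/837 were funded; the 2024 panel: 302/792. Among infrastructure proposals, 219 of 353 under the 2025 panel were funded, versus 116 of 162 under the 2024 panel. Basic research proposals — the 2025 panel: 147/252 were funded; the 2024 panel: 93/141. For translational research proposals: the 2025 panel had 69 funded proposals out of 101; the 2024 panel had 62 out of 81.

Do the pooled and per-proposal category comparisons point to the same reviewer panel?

Yes

Applied research: the 2025 panel 243/837 = 29.0%, the 2024 panel 302/792 = 38.1% → the 2024 panel
Infrastructure: the 2025 panel 219/353 = 62.0%, the 2024 panel 116/162 = 71.6% → the 2024 panel
Basic research: the 2025 panel 147/252 = 58.3%, the 2024 panel 93/141 = 66.0% → the 2024 panel
Translational research: the 2025 panel 69/101 = 68.3%, the 2024 panel 62/81 = 76.5% → the 2024 panel
Overall: the 2025 panel 678/1543 = 43.9%, the 2024 panel 573/1176 = 48.7% → the 2024 panel
The 2024 panel wins overall and in every proposal group — no reversal.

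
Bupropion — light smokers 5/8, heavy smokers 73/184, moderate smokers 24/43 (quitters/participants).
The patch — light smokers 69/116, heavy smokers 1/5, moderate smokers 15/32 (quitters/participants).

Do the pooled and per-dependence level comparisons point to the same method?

Light smokers: bupropion 5/8 = 62.5%, the patch 69/116 = 59.5% → bupropion
Heavy smokers: bupropion 73/184 = 39.7%, the patch 1/5 = 20.0% → bupropion
Moderate smokers: bupropion 24/43 = 55.8%, the patch 15/32 = 46.9% → bupropion
Overall: bupropion 102/235 = 43.4%, the patch 85/153 = 55.6% → the patch
Bupropion wins each dependence group but the patch wins overall — the comparison reverses. Bupropion's participants skew toward heavy smokers, which has a lower base rate.

No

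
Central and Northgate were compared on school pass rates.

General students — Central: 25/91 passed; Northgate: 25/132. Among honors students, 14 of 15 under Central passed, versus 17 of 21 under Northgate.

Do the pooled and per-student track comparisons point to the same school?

General: Central 25/91 = 27.5%, Northgate 25/132 = 18.9% → Central
Honors: Central 14/15 = 93.3%, Northgate 17/21 = 81.0% → Central
Overall: Central 39/106 = 36.8%, Northgate 42/153 = 27.5% → Central
Central wins overall and in every student group — no reversal.

Yes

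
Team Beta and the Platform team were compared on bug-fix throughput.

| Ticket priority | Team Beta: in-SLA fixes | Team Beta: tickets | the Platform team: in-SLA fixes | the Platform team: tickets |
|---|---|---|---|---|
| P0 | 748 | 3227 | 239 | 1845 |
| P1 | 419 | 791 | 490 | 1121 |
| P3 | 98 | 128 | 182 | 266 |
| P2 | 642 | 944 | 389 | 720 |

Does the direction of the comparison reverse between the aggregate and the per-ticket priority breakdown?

P0: Team Beta 748/3227 = 23.2%, the Platform team 239/1845 = 13.0% → Team Beta
P1: Team Beta 419/791 = 53.0%, the Platform team 490/1121 = 43.7% → Team Beta
P3: Team Beta 98/128 = 76.6%, the Platform team 182/266 = 68.4% → Team Beta
P2: Team Beta 642/944 = 68.0%, the Platform team 389/720 = 54.0% → Team Beta
Overall: Team Beta 1907/5090 = 37.5%, the Platform team 1300/3952 = 32.9% → Team Beta
Team Beta wins overall and in every ticket group — no reversal.

No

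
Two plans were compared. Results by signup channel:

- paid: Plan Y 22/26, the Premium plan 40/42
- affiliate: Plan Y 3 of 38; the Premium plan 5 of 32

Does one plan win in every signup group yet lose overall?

Paid: Plan Y 22/26 = 84.6%, the Premium plan 40/42 = 95.2% → the Premium plan
Affiliate: Plan Y 3/38 = 7.9%, the Premium plan 5/32 = 15.6% → the Premium plan
Overall: Plan Y 25/64 = 39.1%, the Premium plan 45/74 = 60.8% → the Premium plan
The Premium plan wins overall and in every signup group — no reversal.

No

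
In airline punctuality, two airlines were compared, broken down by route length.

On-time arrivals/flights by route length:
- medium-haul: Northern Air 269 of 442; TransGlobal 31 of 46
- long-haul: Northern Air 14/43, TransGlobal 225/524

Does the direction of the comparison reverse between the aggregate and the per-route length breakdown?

Yes

Medium-haul: Northern Air 269/442 = 60.9%, TransGlobal 31/46 = 67.4% → TransGlobal
Long-haul: Northern Air 14/43 = 32.6%, TransGlobal 225/524 = 42.9% → TransGlobal
Overall: Northern Air 283/485 = 58.4%, TransGlobal 256/570 = 44.9% → Northern Air
TransGlobal wins each route group but Northern Air wins overall — the comparison reverses. TransGlobal's flights skew toward long-haul, which has a lower base rate.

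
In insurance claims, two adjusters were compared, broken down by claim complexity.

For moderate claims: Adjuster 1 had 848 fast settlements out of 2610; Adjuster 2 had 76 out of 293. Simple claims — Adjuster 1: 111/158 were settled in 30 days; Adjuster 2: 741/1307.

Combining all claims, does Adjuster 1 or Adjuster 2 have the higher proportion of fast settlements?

Moderate: Adjuster 1 848/2610 = 32.5%, Adjuster 2 76/293 = 25.9% → Adjuster 1
Simple: Adjuster 1 111/158 = 70.3%, Adjuster 2 741/1307 = 56.7% → Adjuster 1
Overall: Adjuster 1 959/2768 = 34.6%, Adjuster 2 817/1600 = 51.1% → Adjuster 2
(Adjuster 1 wins every claim group but Adjuster 2 wins overall — Adjuster 1's claims skew toward the low-rate moderate group.)

Adjuster 2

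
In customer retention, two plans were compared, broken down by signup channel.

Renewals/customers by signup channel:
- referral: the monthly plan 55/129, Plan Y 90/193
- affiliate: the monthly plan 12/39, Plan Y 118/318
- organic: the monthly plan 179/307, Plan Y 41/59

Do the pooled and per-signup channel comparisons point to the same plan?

No

Referral: the monthly plan 55/129 = 42.6%, Plan Y 90/193 = 46.6% → Plan Y
Affiliate: the monthly plan 12/39 = 30.8%, Plan Y 118/318 = 37.1% → Plan Y
Organic: the monthly plan 179/307 = 58.3%, Plan Y 41/59 = 69.5% → Plan Y
Overall: the monthly plan 246/475 = 51.8%, Plan Y 249/570 = 43.7% → the monthly plan
Plan Y wins each signup group but the monthly plan wins overall — the comparison reverses. Plan Y's customers skew toward affiliate, which has a lower base rate.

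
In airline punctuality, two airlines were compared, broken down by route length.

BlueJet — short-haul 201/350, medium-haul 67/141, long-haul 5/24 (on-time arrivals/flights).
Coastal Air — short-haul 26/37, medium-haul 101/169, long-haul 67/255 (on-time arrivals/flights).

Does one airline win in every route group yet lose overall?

Short-haul: BlueJet 201/350 = 57.4%, Coastal Air 26/37 = 70.3% → Coastal Air
Medium-haul: BlueJet 67/141 = 47.5%, Coastal Air 101/169 = 59.8% → Coastal Air
Long-haul: BlueJet 5/24 = 20.8%, Coastal Air 67/255 = 26.3% → Coastal Air
Overall: BlueJet 273/515 = 53.0%, Coastal Air 194/461 = 42.1% → BlueJet
Coastal Air wins each route group but BlueJet wins overall — the comparison reverses. Coastal Air's flights skew toward long-haul, which has a lower base rate.

Yes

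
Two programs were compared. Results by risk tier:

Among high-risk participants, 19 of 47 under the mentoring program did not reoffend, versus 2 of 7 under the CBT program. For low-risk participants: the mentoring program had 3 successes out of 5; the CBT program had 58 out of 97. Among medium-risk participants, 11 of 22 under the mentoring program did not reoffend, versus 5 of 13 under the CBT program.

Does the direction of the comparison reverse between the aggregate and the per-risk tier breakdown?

Yes

High-risk: the mentoring program 19/47 = 40.4%, the CBT program 2/7 = 28.6% → the mentoring program
Low-risk: the mentoring program 3/5 = 60.0%, the CBT program 58/97 = 59.8% → the mentoring program
Medium-risk: the mentoring program 11/22 = 50.0%, the CBT program 5/13 = 38.5% → the mentoring program
Overall: the mentoring program 33/74 = 44.6%, the CBT program 65/117 = 55.6% → the CBT program
The mentoring program wins each risk group but the CBT program wins overall — the comparison reverses. The mentoring program's participants skew toward high-risk, which has a lower base rate.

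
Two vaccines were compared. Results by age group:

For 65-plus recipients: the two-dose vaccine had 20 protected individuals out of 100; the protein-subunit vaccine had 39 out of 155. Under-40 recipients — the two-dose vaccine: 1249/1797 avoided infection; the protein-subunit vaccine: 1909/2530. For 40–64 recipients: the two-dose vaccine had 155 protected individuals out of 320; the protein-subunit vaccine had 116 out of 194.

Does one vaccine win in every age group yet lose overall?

65-plus: the two-dose vaccine 20/100 = 20.0%, the protein-subunit vaccine 39/155 = 25.2% → the protein-subunit vaccine
Under-40: the two-dose vaccine 1249/1797 = 69.5%, the protein-subunit vaccine 1909/2530 = 75.5% → the protein-subunit vaccine
40–64: the two-dose vaccine 155/320 = 48.4%, the protein-subunit vaccine 116/194 = 59.8% → the protein-subunit vaccine
Overall: the two-dose vaccine 1424/2217 = 64.2%, the protein-subunit vaccine 2064/2879 = 71.7% → the protein-subunit vaccine
The protein-subunit vaccine wins overall and in every age group — no reversal.

No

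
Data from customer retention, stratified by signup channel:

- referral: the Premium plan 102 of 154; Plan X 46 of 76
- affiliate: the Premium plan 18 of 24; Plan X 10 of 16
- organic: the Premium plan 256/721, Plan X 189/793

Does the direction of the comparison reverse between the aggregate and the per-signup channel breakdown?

No

Referral: the Premium plan 102/154 = 66.2%, Plan X 46/76 = 60.5% → the Premium plan
Affiliate: the Premium plan 18/24 = 75.0%, Plan X 10/16 = 62.5% → the Premium plan
Organic: the Premium plan 256/721 = 35.5%, Plan X 189/793 = 23.8% → the Premium plan
Overall: the Premium plan 376/899 = 41.8%, Plan X 245/885 = 27.7% → the Premium plan
The Premium plan wins overall and in every signup group — no reversal.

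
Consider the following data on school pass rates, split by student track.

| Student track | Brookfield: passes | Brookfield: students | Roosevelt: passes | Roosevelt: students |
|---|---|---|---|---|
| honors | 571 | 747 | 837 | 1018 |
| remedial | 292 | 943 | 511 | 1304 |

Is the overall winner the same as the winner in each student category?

Honors: Brookfield 571/747 = 76.4%, Roosevelt 837/1018 = 82.2% → Roosevelt
Remedial: Brookfield 292/943 = 31.0%, Roosevelt 511/1304 = 39.2% → Roosevelt
Overall: Brookfield 863/1690 = 51.1%, Roosevelt 1348/2322 = 58.1% → Roosevelt
Roosevelt wins overall and in every student group — no reversal.

Yes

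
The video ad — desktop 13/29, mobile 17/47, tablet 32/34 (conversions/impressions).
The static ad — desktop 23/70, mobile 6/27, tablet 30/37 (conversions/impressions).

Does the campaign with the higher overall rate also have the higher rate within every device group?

Desktop: the video ad 13/29 = 44.8%, the static ad 23/70 = 32.9% → the video ad
Mobile: the video ad 17/47 = 36.2%, the static ad 6/27 = 22.2% → the video ad
Tablet: the video ad 32/34 = 94.1%, the static ad 30/37 = 81.1% → the video ad
Overall: the video ad 62/110 = 56.4%, the static ad 59/134 = 44.0% → the video ad
The video ad wins overall and in every device group — no reversal.

Yes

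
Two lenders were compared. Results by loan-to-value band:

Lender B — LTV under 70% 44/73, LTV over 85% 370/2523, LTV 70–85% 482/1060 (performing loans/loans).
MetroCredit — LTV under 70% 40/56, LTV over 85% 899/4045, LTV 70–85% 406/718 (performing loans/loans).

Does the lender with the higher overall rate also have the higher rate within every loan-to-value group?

LTV under 70%: Lender B 44/73 = 60.3%, MetroCredit 40/56 = 71.4% → MetroCredit
LTV over 85%: Lender B 370/2523 = 14.7%, MetroCredit 899/4045 = 22.2% → MetroCredit
LTV 70–85%: Lender B 482/1060 = 45.5%, MetroCredit 406/718 = 56.5% → MetroCredit
Overall: Lender B 896/3656 = 24.5%, MetroCredit 1345/4819 = 27.9% → MetroCredit
MetroCredit wins overall and in every loan-to-value group — no reversal.

Yes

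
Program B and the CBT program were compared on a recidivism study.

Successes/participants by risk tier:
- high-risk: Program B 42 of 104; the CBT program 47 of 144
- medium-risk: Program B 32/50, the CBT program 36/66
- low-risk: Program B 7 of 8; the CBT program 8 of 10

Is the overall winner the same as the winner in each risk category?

Yes

High-risk: Program B 42/104 = 40.4%, the CBT program 47/144 = 32.6% → Program B
Medium-risk: Program B 32/50 = 64.0%, the CBT program 36/66 = 54.5% → Program B
Low-risk: Program B 7/8 = 87.5%, the CBT program 8/10 = 80.0% → Program B
Overall: Program B 81/162 = 50.0%, the CBT program 91/220 = 41.4% → Program B
Program B wins overall and in every risk group — no reversal.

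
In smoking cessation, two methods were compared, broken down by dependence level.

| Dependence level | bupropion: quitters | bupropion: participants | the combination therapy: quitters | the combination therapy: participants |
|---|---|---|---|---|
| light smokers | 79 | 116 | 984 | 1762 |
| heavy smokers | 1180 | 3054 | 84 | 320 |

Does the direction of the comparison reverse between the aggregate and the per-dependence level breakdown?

Light smokers: bupropion 79/116 = 68.1%, the combination therapy 984/1762 = 55.8% → bupropion
Heavy smokers: bupropion 1180/3054 = 38.6%, the combination therapy 84/320 = 26.2% → bupropion
Overall: bupropion 1259/3170 = 39.7%, the combination therapy 1068/2082 = 51.3% → the combination therapy
Bupropion wins each dependence group but the combination therapy wins overall — the comparison reverses. Bupropion's participants skew toward heavy smokers, which has a lower base rate.

Yes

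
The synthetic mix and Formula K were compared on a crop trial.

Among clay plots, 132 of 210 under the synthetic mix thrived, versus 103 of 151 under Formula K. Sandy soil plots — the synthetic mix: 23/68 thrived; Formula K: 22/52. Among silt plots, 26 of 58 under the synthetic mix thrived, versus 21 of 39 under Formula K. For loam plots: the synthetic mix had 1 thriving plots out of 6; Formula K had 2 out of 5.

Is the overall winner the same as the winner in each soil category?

Clay: the synthetic mix 132/210 = 62.9%, Formula K 103/151 = 68.2% → Formula K
Sandy soil: the synthetic mix 23/68 = 33.8%, Formula K 22/52 = 42.3% → Formula K
Silt: the synthetic mix 26/58 = 44.8%, Formula K 21/39 = 53.8% → Formula K
Loam: the synthetic mix 1/6 = 16.7%, Formula K 2/5 = 40.0% → Formula K
Overall: the synthetic mix 182/342 = 53.2%, Formula K 148/247 = 59.9% → Formula K
Formula K wins overall and in every soil group — no reversal.

Yes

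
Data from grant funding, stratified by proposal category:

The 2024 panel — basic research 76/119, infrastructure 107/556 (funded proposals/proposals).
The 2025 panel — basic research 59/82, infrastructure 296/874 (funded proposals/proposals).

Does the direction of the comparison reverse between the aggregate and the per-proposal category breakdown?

No

Basic research: the 2024 panel 76/119 = 63.9%, the 2025 panel 59/82 = 72.0% → the 2025 panel
Infrastructure: the 2024 panel 107/556 = 19.2%, the 2025 panel 296/874 = 33.9% → the 2025 panel
Overall: the 2024 panel 183/675 = 27.1%, the 2025 panel 355/956 = 37.1% → the 2025 panel
The 2025 panel wins overall and in every proposal group — no reversal.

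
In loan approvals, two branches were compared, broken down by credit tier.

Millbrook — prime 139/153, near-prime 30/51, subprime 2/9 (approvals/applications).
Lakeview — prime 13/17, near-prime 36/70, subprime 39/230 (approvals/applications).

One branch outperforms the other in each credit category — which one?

Millbrook

Prime: Millbrook 139/153 = 90.8%, Lakeview 13/17 = 76.5% → Millbrook
Near-prime: Millbrook 30/51 = 58.8%, Lakeview 36/70 = 51.4% → Millbrook
Subprime: Millbrook 2/9 = 22.2%, Lakeview 39/230 = 17.0% → Millbrook
Millbrook has the higher rate in all 3 groups.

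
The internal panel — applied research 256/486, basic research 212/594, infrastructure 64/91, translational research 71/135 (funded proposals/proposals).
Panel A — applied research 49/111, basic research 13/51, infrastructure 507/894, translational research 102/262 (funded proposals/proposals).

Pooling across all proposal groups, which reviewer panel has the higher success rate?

Panel A

Applied research: the internal panel 256/486 = 52.7%, Panel A 49/111 = 44.1% → the internal panel
Basic research: the internal panel 212/594 = 35.7%, Panel A 13/51 = 25.5% → the internal panel
Infrastructure: the internal panel 64/91 = 70.3%, Panel A 507/894 = 56.7% → the internal panel
Translational research: the internal panel 71/135 = 52.6%, Panel A 102/262 = 38.9% → the internal panel
Overall: the internal panel 603/1306 = 46.2%, Panel A 671/1318 = 50.9% → Panel A
(The internal panel wins every proposal group but Panel A wins overall — the internal panel's proposals skew toward the low-rate basic research group.)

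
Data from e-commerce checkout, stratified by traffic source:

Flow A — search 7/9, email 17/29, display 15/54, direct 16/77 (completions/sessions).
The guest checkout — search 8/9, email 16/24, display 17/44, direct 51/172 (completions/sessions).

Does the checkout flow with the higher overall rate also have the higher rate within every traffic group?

Yes

Search: Flow A 7/9 = 77.8%, the guest checkout 8/9 = 88.9% → the guest checkout
Email: Flow A 17/29 = 58.6%, the guest checkout 16/24 = 66.7% → the guest checkout
Display: Flow A 15/54 = 27.8%, the guest checkout 17/44 = 38.6% → the guest checkout
Direct: Flow A 16/77 = 20.8%, the guest checkout 51/172 = 29.7% → the guest checkout
Overall: Flow A 55/169 = 32.5%, the guest checkout 92/249 = 36.9% → the guest checkout
The guest checkout wins overall and in every traffic group — no reversal.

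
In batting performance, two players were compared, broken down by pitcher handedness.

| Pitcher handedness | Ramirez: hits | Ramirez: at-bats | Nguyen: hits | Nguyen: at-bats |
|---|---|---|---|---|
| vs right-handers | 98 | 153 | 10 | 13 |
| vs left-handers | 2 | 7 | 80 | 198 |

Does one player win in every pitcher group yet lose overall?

Vs right-handers: Ramirez 98/153 = 64.1%, Nguyen 10/13 = 76.9% → Nguyen
Vs left-handers: Ramirez 2/7 = 28.6%, Nguyen 80/198 = 40.4% → Nguyen
Overall: Ramirez 100/160 = 62.5%, Nguyen 90/211 = 42.7% → Ramirez
Nguyen wins each pitcher group but Ramirez wins overall — the comparison reverses. Nguyen's at-bats skew toward vs left-handers, which has a lower base rate.

Yes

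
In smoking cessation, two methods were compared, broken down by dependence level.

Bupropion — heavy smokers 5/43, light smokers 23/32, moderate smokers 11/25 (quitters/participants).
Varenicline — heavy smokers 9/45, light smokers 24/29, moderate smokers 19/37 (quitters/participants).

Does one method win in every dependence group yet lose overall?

No

Heavy smokers: bupropion 5/43 = 11.6%, varenicline 9/45 = 20.0% → varenicline
Light smokers: bupropion 23/32 = 71.9%, varenicline 24/29 = 82.8% → varenicline
Moderate smokers: bupropion 11/25 = 44.0%, varenicline 19/37 = 51.4% → varenicline
Overall: bupropion 39/100 = 39.0%, varenicline 52/111 = 46.8% → varenicline
Varenicline wins overall and in every dependence group — no reversal.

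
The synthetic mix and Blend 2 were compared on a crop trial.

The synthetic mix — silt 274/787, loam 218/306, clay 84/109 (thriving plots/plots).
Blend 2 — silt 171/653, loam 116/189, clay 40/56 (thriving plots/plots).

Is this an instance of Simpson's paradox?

Silt: the synthetic mix 274/787 = 34.8%, Blend 2 171/653 = 26.2% → the synthetic mix
Loam: the synthetic mix 218/306 = 71.2%, Blend 2 116/189 = 61.4% → the synthetic mix
Clay: the synthetic mix 84/109 = 77.1%, Blend 2 40/56 = 71.4% → the synthetic mix
Overall: the synthetic mix 576/1202 = 47.9%, Blend 2 327/898 = 36.4% → the synthetic mix
The synthetic mix wins overall and in every soil group — no reversal.

No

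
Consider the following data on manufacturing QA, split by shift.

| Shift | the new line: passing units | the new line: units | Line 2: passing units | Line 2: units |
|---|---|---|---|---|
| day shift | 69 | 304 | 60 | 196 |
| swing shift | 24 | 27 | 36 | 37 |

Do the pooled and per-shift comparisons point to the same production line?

Day shift: the new line 69/304 = 22.7%, Line 2 60/196 = 30.6% → Line 2
Swing shift: the new line 24/27 = 88.9%, Line 2 36/37 = 97.3% → Line 2
Overall: the new line 93/331 = 28.1%, Line 2 96/233 = 41.2% → Line 2
Line 2 wins overall and in every shift group — no reversal.

Yes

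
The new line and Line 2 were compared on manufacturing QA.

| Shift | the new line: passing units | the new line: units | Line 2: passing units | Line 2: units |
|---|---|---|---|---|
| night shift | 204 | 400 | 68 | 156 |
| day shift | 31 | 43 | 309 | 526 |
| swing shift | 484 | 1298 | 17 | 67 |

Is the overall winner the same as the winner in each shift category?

Night shift: the new line 204/400 = 51.0%, Line 2 68/156 = 43.6% → the new line
Day shift: the new line 31/43 = 72.1%, Line 2 309/526 = 58.7% → the new line
Swing shift: the new line 484/1298 = 37.3%, Line 2 17/67 = 25.4% → the new line
Overall: the new line 719/1741 = 41.3%, Line 2 394/749 = 52.6% → Line 2
The new line wins each shift group but Line 2 wins overall — the comparison reverses. The new line's units skew toward swing shift, which has a lower base rate.

No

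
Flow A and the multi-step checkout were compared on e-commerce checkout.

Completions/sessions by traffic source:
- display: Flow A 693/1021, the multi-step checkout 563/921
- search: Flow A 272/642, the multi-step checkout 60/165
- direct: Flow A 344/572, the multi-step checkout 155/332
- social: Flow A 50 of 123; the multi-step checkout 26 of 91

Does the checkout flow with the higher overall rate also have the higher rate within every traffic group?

Yes

Display: Flow A 693/1021 = 67.9%, the multi-step checkout 563/921 = 61.1% → Flow A
Search: Flow A 272/642 = 42.4%, the multi-step checkout 60/165 = 36.4% → Flow A
Direct: Flow A 344/572 = 60.1%, the multi-step checkout 155/332 = 46.7% → Flow A
Social: Flow A 50/123 = 40.7%, the multi-step checkout 26/91 = 28.6% → Flow A
Overall: Flow A 1359/2358 = 57.6%, the multi-step checkout 804/1509 = 53.3% → Flow A
Flow A wins overall and in every traffic group — no reversal.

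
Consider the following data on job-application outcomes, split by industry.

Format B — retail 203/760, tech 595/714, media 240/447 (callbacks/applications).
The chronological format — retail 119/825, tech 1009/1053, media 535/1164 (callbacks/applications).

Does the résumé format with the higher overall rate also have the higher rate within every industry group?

No

Retail: Format B 203/760 = 26.7%, the chronological format 119/825 = 14.4% → Format B
Tech: Format B 595/714 = 83.3%, the chronological format 1009/1053 = 95.8% → the chronological format
Media: Format B 240/447 = 53.7%, the chronological format 535/1164 = 46.0% → Format B
Overall: Format B 1038/1921 = 54.0%, the chronological format 1663/3042 = 54.7% → the chronological format
Neither sweeps: Format B wins 2 of 3 groups, the chronological format wins 1. The chronological format wins overall but not every group — no Simpson reversal.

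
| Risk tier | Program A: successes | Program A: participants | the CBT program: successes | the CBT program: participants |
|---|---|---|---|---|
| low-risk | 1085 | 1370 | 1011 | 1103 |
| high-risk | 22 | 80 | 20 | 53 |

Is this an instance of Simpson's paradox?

Low-risk: Program A 1085/1370 = 79.2%, the CBT program 1011/1103 = 91.7% → the CBT program
High-risk: Program A 22/80 = 27.5%, the CBT program 20/53 = 37.7% → the CBT program
Overall: Program A 1107/1450 = 76.3%, the CBT program 1031/1156 = 89.2% → the CBT program
The CBT program wins overall and in every risk group — no reversal.

No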